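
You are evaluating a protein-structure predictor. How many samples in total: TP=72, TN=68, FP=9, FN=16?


Total = TP + TN + FP + FN
= 72 + 68 + 9 + 16
= 165
(Predicted positive: 81, predicted negative: 84)

165


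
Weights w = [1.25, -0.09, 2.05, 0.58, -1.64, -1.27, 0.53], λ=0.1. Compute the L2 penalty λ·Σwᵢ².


‖w‖₂² = (1.25)² + (-0.09)² + (2.05)² + (0.58)² + (-1.64)² + (-1.27)² + (0.53)²
     = 1.5625 + 0.0081 + 4.2025 + 0.3364 + 2.6896 + 1.6129 + 0.2809
     = 10.6929
λ·‖w‖₂² = 0.1·10.6929 = 1.06929

1.06929


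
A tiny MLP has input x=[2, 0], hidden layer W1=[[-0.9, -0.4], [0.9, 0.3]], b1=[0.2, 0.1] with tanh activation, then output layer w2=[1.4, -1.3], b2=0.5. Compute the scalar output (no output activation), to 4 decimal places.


z1[0] = (-0.9)·(2) + (-0.4)·(0) + 0.2 = -1.6
z1[1] = (0.9)·(2) + (0.3)·(0) + 0.1 = 1.9
h = tanh(z1) = [-0.9217, 0.9562]
output = (1.4)·(-0.9217) + (-1.3)·(0.9562) + 0.5 = -2.0334

-2.0334


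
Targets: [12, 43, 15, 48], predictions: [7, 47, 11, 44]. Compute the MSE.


Squared errors: (12-7)²=25, (43-47)²=16, (15-11)²=16, (48-44)²=16
Sum = 73
MSE = 73/4 = 73/4

73/4


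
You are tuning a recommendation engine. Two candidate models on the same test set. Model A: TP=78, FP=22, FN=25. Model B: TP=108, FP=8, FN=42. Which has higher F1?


Model A: P=78/100=0.78, R=78/103=0.7573, F1=2PR/(P+R)=2TP/(2TP+FP+FN)=156/203=0.7685
Model B: P=108/116=0.931, R=108/150=0.72, F1=2PR/(P+R)=2TP/(2TP+FP+FN)=216/266=0.812
0.7685 < 0.812 → Model B

Model B


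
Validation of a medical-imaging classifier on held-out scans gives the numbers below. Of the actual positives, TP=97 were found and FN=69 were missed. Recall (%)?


Recall = TP/(TP+FN)
= 97/(97+69)
= 97/166 = 58.43%

58.43%


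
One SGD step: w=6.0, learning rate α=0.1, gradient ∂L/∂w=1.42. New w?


w_new = w - α·∇
= 6.0 - 0.1·1.42
= 6.0 - 0.142
= 5.858

5.858


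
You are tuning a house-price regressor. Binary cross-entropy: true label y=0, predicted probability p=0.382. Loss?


BCE = -[y·ln(p) + (1-y)·ln(1-p)]
= -0 - 1·ln(1-0.382)
= -ln(0.618) = 0.4813

0.4813


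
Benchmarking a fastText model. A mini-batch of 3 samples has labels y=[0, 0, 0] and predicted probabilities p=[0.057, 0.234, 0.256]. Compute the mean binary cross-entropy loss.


L[0] = -ln(1-0.057) = -ln(0.943) = 0.0587
L[1] = -ln(1-0.234) = -ln(0.766) = 0.2666
L[2] = -ln(1-0.256) = -ln(0.744) = 0.2957
mean = (0.0587 + 0.2666 + 0.2957)/3 = 0.207

0.207


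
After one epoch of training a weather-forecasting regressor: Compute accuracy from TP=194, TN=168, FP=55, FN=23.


Accuracy = (TP+TN)/(TP+TN+FP+FN)
= (194+168)/(440)
= 362/440 = 82.27%

82.27%


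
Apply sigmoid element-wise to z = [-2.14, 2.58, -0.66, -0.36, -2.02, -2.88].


σ(-2.14) = 1/(1+e^2.14) = 0.1053
σ(2.58) = 1/(1+e^-2.58) = 0.9296
σ(-0.66) = 1/(1+e^0.66) = 0.3407
σ(-0.36) = 1/(1+e^0.36) = 0.411
σ(-2.02) = 1/(1+e^2.02) = 0.1171
σ(-2.88) = 1/(1+e^2.88) = 0.0532
result = [0.1053, 0.9296, 0.3407, 0.411, 0.1171, 0.0532]

[0.1053, 0.9296, 0.3407, 0.411, 0.1171, 0.0532]


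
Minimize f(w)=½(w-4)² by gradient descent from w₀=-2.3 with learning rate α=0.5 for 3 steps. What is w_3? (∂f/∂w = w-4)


step 1: grad = -2.3-4 = -6.3; w = -2.3 - 0.5·(-6.3) = 0.85
step 2: grad = 0.85-4 = -3.15; w = 0.85 - 0.5·(-3.15) = 2.425
step 3: grad = 2.425-4 = -1.575; w = 2.425 - 0.5·(-1.575) = 3.2125

3.2125


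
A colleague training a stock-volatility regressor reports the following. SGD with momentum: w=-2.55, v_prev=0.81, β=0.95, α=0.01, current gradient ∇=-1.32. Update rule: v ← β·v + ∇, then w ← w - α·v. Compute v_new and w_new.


v_new = 0.95·0.81 - 1.32 = 0.7695 - 1.32 = -0.5505
w_new = -2.55 - 0.01·-0.5505 = -2.55 + 0.005505 = -2.544495

v_new=-0.5505, w_new=-2.544495


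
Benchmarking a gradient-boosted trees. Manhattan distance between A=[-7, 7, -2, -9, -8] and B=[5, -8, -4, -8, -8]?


d = |-7-5| + |7+ 8| + |-2+ 4| + |-9+ 8| + |-8+ 8|
  = 12 + 15 + 2 + 1 + 0
  = 30

30


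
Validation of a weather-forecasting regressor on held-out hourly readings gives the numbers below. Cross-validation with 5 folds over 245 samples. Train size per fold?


Fold size = 245/5 = 49
Training per fold = 245 - 49 = 196

196


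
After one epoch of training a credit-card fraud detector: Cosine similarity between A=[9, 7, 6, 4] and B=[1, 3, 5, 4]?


A·B = 9·1 + 7·3 + 6·5 + 4·4 = 76
‖A‖ = √182 = 13.4907, ‖B‖ = √51 = 7.1414
cos = 76/(√182·√51) = 76/√9282 = 0.7888

0.7888


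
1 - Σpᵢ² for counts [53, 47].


Probabilities: [53/100, 47/100] ≈ [0.53, 0.47]
Σpᵢ² = (2809 + 2209)/100² = 5018/10000
Gini = 1 - Σpᵢ² = 1 - 5018/10000 = 0.4982

0.4982


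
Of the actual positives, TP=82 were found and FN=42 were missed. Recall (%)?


Recall = TP/(TP+FN)
= 82/(82+42)
= 82/124 = 66.13%

66.13%


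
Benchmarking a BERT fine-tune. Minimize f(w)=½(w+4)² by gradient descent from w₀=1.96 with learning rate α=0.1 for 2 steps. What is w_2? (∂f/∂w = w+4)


step 1: grad = 1.96+4 = 5.96; w = 1.96 - 0.1·(5.96) = 1.364
step 2: grad = 1.364+4 = 5.364; w = 1.364 - 0.1·(5.364) = 0.8276

0.8276


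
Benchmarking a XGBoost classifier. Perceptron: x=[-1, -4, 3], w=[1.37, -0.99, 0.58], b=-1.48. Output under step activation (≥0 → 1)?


z = (-1)·(1.37) + (-4)·(-0.99) + (3)·(0.58) - 1.48
  = 2.85
step(z) = 1 (z≥0)

1


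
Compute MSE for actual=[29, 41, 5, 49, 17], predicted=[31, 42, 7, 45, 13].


Squared errors: (29-31)²=4, (41-42)²=1, (5-7)²=4, (49-45)²=16, (17-13)²=16
Sum = 41
MSE = 41/5 = 41/5

41/5


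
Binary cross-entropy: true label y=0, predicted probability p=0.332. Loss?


BCE = -[y·ln(p) + (1-y)·ln(1-p)]
= -0 - 1·ln(1-0.332)
= -ln(0.668) = 0.4035

0.4035


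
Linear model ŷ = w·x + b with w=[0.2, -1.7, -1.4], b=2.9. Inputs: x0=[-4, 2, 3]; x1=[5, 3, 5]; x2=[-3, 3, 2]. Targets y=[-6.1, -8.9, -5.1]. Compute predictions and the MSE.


ŷ0 = (0.2)·(-4) + (-1.7)·(2) + (-1.4)·(3) + 2.9 = -5.5
ŷ1 = (0.2)·(5) + (-1.7)·(3) + (-1.4)·(5) + 2.9 = -8.2
ŷ2 = (0.2)·(-3) + (-1.7)·(3) + (-1.4)·(2) + 2.9 = -5.6
errors² = [0.36, 0.49, 0.25]
MSE = 1.1000/3 = 0.3667

0.3667


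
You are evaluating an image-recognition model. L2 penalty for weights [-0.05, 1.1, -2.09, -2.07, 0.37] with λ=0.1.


‖w‖₂² = (-0.05)² + (1.1)² + (-2.09)² + (-2.07)² + (0.37)²
     = 0.0025 + 1.21 + 4.3681 + 4.2849 + 0.1369
     = 10.0024
λ·‖w‖₂² = 0.1·10.0024 = 1.00024

1.00024


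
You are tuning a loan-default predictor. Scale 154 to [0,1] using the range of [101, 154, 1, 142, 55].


min=1, max=154
(154-1)/(154-1) = 153/153 = 1.0

1.0


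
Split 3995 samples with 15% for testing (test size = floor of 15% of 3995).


Test = ⌊3995·15/100⌋ = 599
Train = 3995 - 599 = 3396

Train: 3396, Test: 599


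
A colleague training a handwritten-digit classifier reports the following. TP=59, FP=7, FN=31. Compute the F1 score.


Precision = 59/66 = 0.8939
Recall = 59/90 = 0.6556
F1 = 2·P·R/(P+R) = 2·TP/(2·TP+FP+FN) = 118/(118+7+31) = 118/156 = 0.7564

0.7564


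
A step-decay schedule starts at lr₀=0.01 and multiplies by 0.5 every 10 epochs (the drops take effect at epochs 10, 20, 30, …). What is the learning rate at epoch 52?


n_drops = ⌊52/10⌋ = 5
lr = 0.01·0.5^5 = 0.01·0.03125 = 0.0003125

0.0003125


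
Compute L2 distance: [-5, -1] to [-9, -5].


d = √((-5+ 9)² + (-1+ 5)²)
  = √(16 + 16)
  = √32 = 5.6569

5.6569


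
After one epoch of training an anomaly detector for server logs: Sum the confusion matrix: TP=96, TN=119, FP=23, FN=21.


Total = TP + TN + FP + FN
= 96 + 119 + 23 + 21
= 259
(Predicted positive: 119, predicted negative: 140)

259


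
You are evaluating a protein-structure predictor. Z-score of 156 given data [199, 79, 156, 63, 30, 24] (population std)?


μ = 91.8333, σ = 64.5792
z = (156 - 91.8333)/64.5792 = 0.9936

0.9936


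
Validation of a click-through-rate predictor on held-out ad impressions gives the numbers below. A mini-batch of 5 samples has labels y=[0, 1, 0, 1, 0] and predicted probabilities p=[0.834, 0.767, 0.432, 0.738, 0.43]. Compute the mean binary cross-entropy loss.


L[0] = -ln(1-0.834) = -ln(0.166) = 1.7958
L[1] = -ln(0.767) = 0.2653
L[2] = -ln(1-0.432) = -ln(0.568) = 0.5656
L[3] = -ln(0.738) = 0.3038
L[4] = -ln(1-0.43) = -ln(0.57) = 0.5621
mean = (1.7958 + 0.2653 + 0.5656 + 0.3038 + 0.5621)/5 = 0.6985

0.6985


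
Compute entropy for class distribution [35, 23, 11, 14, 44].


Probabilities: [35/127, 23/127, 11/127, 14/127, 44/127] ≈ [0.2756, 0.1811, 0.0866, 0.1102, 0.3465]
H = -((35/127)·log₂(35/127) + (23/127)·log₂(23/127) + (11/127)·log₂(11/127) + (14/127)·log₂(14/127) + (44/127)·log₂(44/127))
  = 2.1451 bits

2.1451 bits


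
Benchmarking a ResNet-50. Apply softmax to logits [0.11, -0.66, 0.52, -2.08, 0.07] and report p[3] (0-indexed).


Exponentials: e^0.11=1.1163, e^-0.66=0.5169, e^0.52=1.682, e^-2.08=0.1249, e^0.07=1.0725
Sum = 4.5126
Softmax = [0.2474, 0.1145, 0.3727, 0.0277, 0.2377]
p[3] = 0.1249/4.5126 = 0.0277

0.0277


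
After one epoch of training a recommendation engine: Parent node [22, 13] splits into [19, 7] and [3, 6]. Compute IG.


Parent = [22, 13], H_parent = 0.9518
H_left = 0.8404 (n=26), H_right = 0.9183 (n=9)
H_children = (26/35)·0.8404 + (9/35)·0.9183 = 0.8604
IG = 0.9518 - 0.8604 = 0.0914

0.0914


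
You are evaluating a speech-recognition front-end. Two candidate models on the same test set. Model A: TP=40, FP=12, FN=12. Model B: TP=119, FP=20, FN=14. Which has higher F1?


Model A: P=40/52=0.7692, R=40/52=0.7692, F1=2PR/(P+R)=2TP/(2TP+FP+FN)=80/104=0.7692
Model B: P=119/139=0.8561, R=119/133=0.8947, F1=2PR/(P+R)=2TP/(2TP+FP+FN)=238/272=0.875
0.7692 < 0.875 → Model B

Model B


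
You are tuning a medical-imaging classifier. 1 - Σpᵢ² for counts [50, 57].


Probabilities: [50/107, 57/107] ≈ [0.4673, 0.5327]
Σpᵢ² = (2500 + 3249)/107² = 5749/11449
Gini = 1 - Σpᵢ² = 1 - 5749/11449 = 0.4979

0.4979


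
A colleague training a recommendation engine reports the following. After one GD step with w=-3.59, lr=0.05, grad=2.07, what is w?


w_new = w - α·∇
= -3.59 - 0.05·2.07
= -3.59 - 0.1035
= -3.6935

-3.6935


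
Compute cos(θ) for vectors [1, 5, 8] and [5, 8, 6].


A·B = 1·5 + 5·8 + 8·6 = 93
‖A‖ = √90 = 9.4868, ‖B‖ = √125 = 11.1803
cos = 93/(√90·√125) = 93/√11250 = 0.8768

0.8768


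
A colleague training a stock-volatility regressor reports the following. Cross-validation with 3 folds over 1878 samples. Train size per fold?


Fold size = 1878/3 = 626
Training per fold = 1878 - 626 = 1252

1252


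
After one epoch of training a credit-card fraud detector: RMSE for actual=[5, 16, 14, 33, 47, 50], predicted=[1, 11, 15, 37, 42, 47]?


MSE = 92/6 = 15.3333
RMSE = √(92/6) = 3.9158

3.9158


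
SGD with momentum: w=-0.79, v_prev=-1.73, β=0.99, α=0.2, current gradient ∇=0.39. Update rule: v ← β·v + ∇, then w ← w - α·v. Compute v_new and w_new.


v_new = 0.99·-1.73 + 0.39 = -1.7127 + 0.39 = -1.3227
w_new = -0.79 - 0.2·-1.3227 = -0.79 + 0.26454 = -0.52546

v_new=-1.3227, w_new=-0.52546


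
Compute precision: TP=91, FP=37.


Precision = TP/(TP+FP)
= 91/(91+37)
= 91/128 = 71.09%

71.09%


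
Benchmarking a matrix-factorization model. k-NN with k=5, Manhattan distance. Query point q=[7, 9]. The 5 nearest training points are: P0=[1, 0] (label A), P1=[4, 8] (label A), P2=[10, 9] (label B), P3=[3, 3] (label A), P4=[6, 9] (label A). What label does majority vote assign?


d(q,P0) = 15  (label A)
d(q,P1) = 4  (label A)
d(q,P2) = 3  (label B)
d(q,P3) = 10  (label A)
d(q,P4) = 1  (label A)
Votes: A=4, B=1
Majority → A

A


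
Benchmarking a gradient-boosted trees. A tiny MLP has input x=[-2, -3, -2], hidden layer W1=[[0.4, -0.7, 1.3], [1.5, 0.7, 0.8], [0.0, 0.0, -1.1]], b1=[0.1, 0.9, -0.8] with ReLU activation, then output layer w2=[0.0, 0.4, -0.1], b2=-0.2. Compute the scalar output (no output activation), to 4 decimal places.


z1[0] = (0.4)·(-2) + (-0.7)·(-3) + (1.3)·(-2) + 0.1 = -1.2
z1[1] = (1.5)·(-2) + (0.7)·(-3) + (0.8)·(-2) + 0.9 = -5.8
z1[2] = (0.0)·(-2) + (0.0)·(-3) + (-1.1)·(-2) - 0.8 = 1.4
h = ReLU(z1) = [0.0, 0.0, 1.4]
output = (0.0)·(0.0) + (0.4)·(0.0) + (-0.1)·(1.4) - 0.2 = -0.34

-0.34


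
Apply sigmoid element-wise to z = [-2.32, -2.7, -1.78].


σ(-2.32) = 1/(1+e^2.32) = 0.0895
σ(-2.7) = 1/(1+e^2.7) = 0.063
σ(-1.78) = 1/(1+e^1.78) = 0.1443
result = [0.0895, 0.063, 0.1443]

[0.0895, 0.063, 0.1443]


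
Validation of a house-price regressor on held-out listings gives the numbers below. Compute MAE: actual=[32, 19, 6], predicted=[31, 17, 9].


Absolute errors: |32-31|=1, |19-17|=2, |6-9|=3
Sum = 6
MAE = 6/3 = 2

2


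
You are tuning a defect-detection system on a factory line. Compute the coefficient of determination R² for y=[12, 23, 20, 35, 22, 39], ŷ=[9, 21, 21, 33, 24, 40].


ȳ = 25.1667
SS_res = Σ(y-ŷ)² = 23
SS_tot = Σ(y-ȳ)² = 502.83
R² = 1 - SS_res/SS_tot = 1 - 0.0457 = 0.9543

0.9543


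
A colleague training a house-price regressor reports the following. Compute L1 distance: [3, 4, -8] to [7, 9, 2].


d = |3-7| + |4-9| + |-8-2|
  = 4 + 5 + 10
  = 19

19


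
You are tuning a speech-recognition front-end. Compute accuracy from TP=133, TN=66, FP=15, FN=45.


Accuracy = (TP+TN)/(TP+TN+FP+FN)
= (133+66)/(259)
= 199/259 = 76.83%

76.83%


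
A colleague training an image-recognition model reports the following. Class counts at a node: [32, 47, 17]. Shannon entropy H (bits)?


Probabilities: [32/96, 47/96, 17/96] ≈ [0.3333, 0.4896, 0.1771]
H = -((32/96)·log₂(32/96) + (47/96)·log₂(47/96) + (17/96)·log₂(17/96))
  = 1.475 bits

1.475 bits


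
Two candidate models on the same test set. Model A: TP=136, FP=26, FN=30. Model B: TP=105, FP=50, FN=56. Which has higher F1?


Model A: P=136/162=0.8395, R=136/166=0.8193, F1=2PR/(P+R)=2TP/(2TP+FP+FN)=272/328=0.8293
Model B: P=105/155=0.6774, R=105/161=0.6522, F1=2PR/(P+R)=2TP/(2TP+FP+FN)=210/316=0.6646
0.8293 > 0.6646 → Model A

Model A


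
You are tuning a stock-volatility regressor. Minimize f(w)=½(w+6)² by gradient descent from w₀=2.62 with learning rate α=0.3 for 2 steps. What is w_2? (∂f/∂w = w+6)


step 1: grad = 2.62+6 = 8.62; w = 2.62 - 0.3·(8.62) = 0.034
step 2: grad = 0.034+6 = 6.034; w = 0.034 - 0.3·(6.034) = -1.7762

-1.7762


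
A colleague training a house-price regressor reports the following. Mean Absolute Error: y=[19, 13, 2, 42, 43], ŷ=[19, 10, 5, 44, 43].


Absolute errors: |19-19|=0, |13-10|=3, |2-5|=3, |42-44|=2, |43-43|=0
Sum = 8
MAE = 8/5 = 8/5

8/5


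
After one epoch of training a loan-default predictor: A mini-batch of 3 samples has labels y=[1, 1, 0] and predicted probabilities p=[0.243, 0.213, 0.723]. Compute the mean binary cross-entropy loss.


L[0] = -ln(0.243) = 1.4147
L[1] = -ln(0.213) = 1.5465
L[2] = -ln(1-0.723) = -ln(0.277) = 1.2837
mean = (1.4147 + 1.5465 + 1.2837)/3 = 1.415

1.415


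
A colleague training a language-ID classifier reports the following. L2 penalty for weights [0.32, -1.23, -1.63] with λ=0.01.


‖w‖₂² = (0.32)² + (-1.23)² + (-1.63)²
     = 0.1024 + 1.5129 + 2.6569
     = 4.2722
λ·‖w‖₂² = 0.01·4.2722 = 0.042722

0.042722


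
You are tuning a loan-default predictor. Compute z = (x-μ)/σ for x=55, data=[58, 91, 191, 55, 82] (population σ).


μ = 95.4, σ = 49.7377
z = (55 - 95.4)/49.7377 = -0.8123

-0.8123


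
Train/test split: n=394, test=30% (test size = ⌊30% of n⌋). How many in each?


Test = ⌊394·30/100⌋ = 118
Train = 394 - 118 = 276

Train: 276, Test: 118


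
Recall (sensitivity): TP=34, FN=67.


Recall = TP/(TP+FN)
= 34/(34+67)
= 34/101 = 33.66%

33.66%


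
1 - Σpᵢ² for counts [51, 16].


Probabilities: [51/67, 16/67] ≈ [0.7612, 0.2388]
Σpᵢ² = (2601 + 256)/67² = 2857/4489
Gini = 1 - Σpᵢ² = 1 - 2857/4489 = 0.3636

0.3636


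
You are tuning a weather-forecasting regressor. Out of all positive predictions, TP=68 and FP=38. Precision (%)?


Precision = TP/(TP+FP)
= 68/(68+38)
= 68/106 = 64.15%

64.15%


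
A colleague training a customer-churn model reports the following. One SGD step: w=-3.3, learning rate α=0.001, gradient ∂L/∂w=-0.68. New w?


w_new = w - α·∇
= -3.3 - 0.001·-0.68
= -3.3 + 0.00068
= -3.29932

-3.29932


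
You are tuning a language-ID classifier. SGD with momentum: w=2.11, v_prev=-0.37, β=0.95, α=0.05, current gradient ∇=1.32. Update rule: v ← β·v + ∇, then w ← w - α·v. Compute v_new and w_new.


v_new = 0.95·-0.37 + 1.32 = -0.3515 + 1.32 = 0.9685
w_new = 2.11 - 0.05·0.9685 = 2.11 - 0.048425 = 2.061575

v_new=0.9685, w_new=2.061575


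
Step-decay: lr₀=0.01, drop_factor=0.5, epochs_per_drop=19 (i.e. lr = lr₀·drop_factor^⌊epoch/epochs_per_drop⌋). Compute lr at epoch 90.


n_drops = ⌊90/19⌋ = 4
lr = 0.01·0.5^4 = 0.01·0.0625 = 0.000625

0.000625


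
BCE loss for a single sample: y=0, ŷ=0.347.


BCE = -[y·ln(p) + (1-y)·ln(1-p)]
= -0 - 1·ln(1-0.347)
= -ln(0.653) = 0.4262

0.4262


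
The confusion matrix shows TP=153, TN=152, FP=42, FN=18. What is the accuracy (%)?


Accuracy = (TP+TN)/(TP+TN+FP+FN)
= (153+152)/(365)
= 305/365 = 83.56%

83.56%


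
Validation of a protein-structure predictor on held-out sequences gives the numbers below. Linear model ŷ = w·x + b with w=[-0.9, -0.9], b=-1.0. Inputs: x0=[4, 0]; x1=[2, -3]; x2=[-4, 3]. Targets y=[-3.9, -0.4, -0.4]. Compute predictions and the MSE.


ŷ0 = (-0.9)·(4) + (-0.9)·(0) - 1.0 = -4.6
ŷ1 = (-0.9)·(2) + (-0.9)·(-3) - 1.0 = -0.1
ŷ2 = (-0.9)·(-4) + (-0.9)·(3) - 1.0 = -0.1
errors² = [0.49, 0.09, 0.09]
MSE = 0.6700/3 = 0.2233

0.2233


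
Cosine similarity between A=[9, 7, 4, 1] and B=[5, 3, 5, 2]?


A·B = 9·5 + 7·3 + 4·5 + 1·2 = 88
‖A‖ = √147 = 12.1244, ‖B‖ = √63 = 7.9373
cos = 88/(√147·√63) = 88/√9261 = 0.9144

0.9144


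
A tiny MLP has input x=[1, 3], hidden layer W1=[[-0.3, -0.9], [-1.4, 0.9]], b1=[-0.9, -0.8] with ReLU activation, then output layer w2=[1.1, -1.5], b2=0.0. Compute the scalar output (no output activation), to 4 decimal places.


z1[0] = (-0.3)·(1) + (-0.9)·(3) - 0.9 = -3.9
z1[1] = (-1.4)·(1) + (0.9)·(3) - 0.8 = 0.5
h = ReLU(z1) = [0.0, 0.5]
output = (1.1)·(0.0) + (-1.5)·(0.5) + 0.0 = -0.75

-0.75


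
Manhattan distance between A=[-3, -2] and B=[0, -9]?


d = |-3-0| + |-2+ 9|
  = 3 + 7
  = 10

10


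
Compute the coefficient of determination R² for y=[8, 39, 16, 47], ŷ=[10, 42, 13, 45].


ȳ = 27.5
SS_res = Σ(y-ŷ)² = 26
SS_tot = Σ(y-ȳ)² = 1025
R² = 1 - SS_res/SS_tot = 1 - 0.0254 = 0.9746

0.9746


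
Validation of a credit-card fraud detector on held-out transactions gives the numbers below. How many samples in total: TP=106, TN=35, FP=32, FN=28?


Total = TP + TN + FP + FN
= 106 + 35 + 32 + 28
= 201
(Predicted positive: 138, predicted negative: 63)

201


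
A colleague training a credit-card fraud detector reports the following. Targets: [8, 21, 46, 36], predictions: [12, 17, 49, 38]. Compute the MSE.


Squared errors: (8-12)²=16, (21-17)²=16, (46-49)²=9, (36-38)²=4
Sum = 45
MSE = 45/4 = 45/4

45/4


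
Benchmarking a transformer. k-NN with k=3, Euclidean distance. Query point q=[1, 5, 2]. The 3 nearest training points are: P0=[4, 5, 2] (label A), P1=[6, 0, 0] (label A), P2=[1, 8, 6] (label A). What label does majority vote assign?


d(q,P0) = 3.0  (label A)
d(q,P1) = 7.3485  (label A)
d(q,P2) = 5.0  (label A)
Votes: A=3, B=0
Majority → A

A


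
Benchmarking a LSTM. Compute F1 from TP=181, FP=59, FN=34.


Precision = 181/240 = 0.7542
Recall = 181/215 = 0.8419
F1 = 2·P·R/(P+R) = 2·TP/(2·TP+FP+FN) = 362/(362+59+34) = 362/455 = 0.7956

0.7956


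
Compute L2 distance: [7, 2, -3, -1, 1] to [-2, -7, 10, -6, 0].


d = √((7+ 2)² + (2+ 7)² + (-3-10)² + (-1+ 6)² + (1-0)²)
  = √(81 + 81 + 169 + 25 + 1)
  = √357 = 18.8944

18.8944


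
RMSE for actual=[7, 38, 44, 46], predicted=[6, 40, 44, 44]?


MSE = 9/4 = 2.25
RMSE = √(9/4) = 1.5

1.5


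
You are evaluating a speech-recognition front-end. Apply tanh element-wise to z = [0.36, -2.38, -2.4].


tanh(0.36) = 0.3452
tanh(-2.38) = -0.983
tanh(-2.4) = -0.9837
result = [0.3452, -0.983, -0.9837]

[0.3452, -0.983, -0.9837]


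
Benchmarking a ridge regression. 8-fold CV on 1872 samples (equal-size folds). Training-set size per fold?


Fold size = 1872/8 = 234
Training per fold = 1872 - 234 = 1638

1638


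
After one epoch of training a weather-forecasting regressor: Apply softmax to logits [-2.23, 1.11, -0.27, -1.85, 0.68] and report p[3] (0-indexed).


Exponentials: e^-2.23=0.1075, e^1.11=3.0344, e^-0.27=0.7634, e^-1.85=0.1572, e^0.68=1.9739
Sum = 6.0364
Softmax = [0.0178, 0.5027, 0.1265, 0.026, 0.327]
p[3] = 0.1572/6.0364 = 0.026

0.026


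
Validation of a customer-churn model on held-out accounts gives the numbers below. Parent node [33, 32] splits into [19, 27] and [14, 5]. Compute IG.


Parent = [33, 32], H_parent = 0.9998
H_left = 0.9781 (n=46), H_right = 0.8315 (n=19)
H_children = (46/65)·0.9781 + (19/65)·0.8315 = 0.9352
IG = 0.9998 - 0.9352 = 0.0646

0.0646


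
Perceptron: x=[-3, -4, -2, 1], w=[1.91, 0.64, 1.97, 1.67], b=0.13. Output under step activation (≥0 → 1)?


z = (-3)·(1.91) + (-4)·(0.64) + (-2)·(1.97) + (1)·(1.67) + 0.13
  = -10.43
step(z) = 0 (z<0)

0


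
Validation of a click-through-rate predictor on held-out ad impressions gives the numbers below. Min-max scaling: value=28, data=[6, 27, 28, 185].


min=6, max=185
(28-6)/(185-6) = 22/179 = 0.1229

0.1229


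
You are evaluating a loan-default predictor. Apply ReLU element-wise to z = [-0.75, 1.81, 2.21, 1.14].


ReLU(-0.75) = max(0, -0.75) = 0.0
ReLU(1.81) = max(0, 1.81) = 1.81
ReLU(2.21) = max(0, 2.21) = 2.21
ReLU(1.14) = max(0, 1.14) = 1.14
result = [0.0, 1.81, 2.21, 1.14]

[0.0, 1.81, 2.21, 1.14]


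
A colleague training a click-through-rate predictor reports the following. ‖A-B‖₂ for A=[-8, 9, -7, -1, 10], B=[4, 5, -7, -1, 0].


d = √((-8-4)² + (9-5)² + (-7+ 7)² + (-1+ 1)² + (10-0)²)
  = √(144 + 16 + 0 + 0 + 100)
  = √260 = 16.1245

16.1245


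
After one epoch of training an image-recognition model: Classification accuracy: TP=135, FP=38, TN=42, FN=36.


Accuracy = (TP+TN)/(TP+TN+FP+FN)
= (135+42)/(251)
= 177/251 = 70.52%

70.52%


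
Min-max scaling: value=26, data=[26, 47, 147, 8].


min=8, max=147
(26-8)/(147-8) = 18/139 = 0.1295

0.1295


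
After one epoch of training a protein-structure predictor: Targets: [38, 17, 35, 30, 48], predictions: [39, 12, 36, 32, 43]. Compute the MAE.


Absolute errors: |38-39|=1, |17-12|=5, |35-36|=1, |30-32|=2, |48-43|=5
Sum = 14
MAE = 14/5 = 14/5

14/5


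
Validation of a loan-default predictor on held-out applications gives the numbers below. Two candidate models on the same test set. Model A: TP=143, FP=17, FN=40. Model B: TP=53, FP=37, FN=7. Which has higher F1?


Model A: P=143/160=0.8938, R=143/183=0.7814, F1=2PR/(P+R)=2TP/(2TP+FP+FN)=286/343=0.8338
Model B: P=53/90=0.5889, R=53/60=0.8833, F1=2PR/(P+R)=2TP/(2TP+FP+FN)=106/150=0.7067
0.8338 > 0.7067 → Model A

Model A


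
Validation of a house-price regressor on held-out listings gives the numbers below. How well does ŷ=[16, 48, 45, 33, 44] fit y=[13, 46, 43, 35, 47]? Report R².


ȳ = 36.8
SS_res = Σ(y-ŷ)² = 30
SS_tot = Σ(y-ȳ)² = 796.8
R² = 1 - SS_res/SS_tot = 1 - 0.0377 = 0.9623

0.9623


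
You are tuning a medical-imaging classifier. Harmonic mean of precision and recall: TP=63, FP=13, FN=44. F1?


Precision = 63/76 = 0.8289
Recall = 63/107 = 0.5888
F1 = 2·P·R/(P+R) = 2·TP/(2·TP+FP+FN) = 126/(126+13+44) = 126/183 = 0.6885

0.6885


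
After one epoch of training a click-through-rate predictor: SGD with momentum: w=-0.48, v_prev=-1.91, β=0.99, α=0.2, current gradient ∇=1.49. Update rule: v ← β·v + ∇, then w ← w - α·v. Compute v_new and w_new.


v_new = 0.99·-1.91 + 1.49 = -1.8909 + 1.49 = -0.4009
w_new = -0.48 - 0.2·-0.4009 = -0.48 + 0.08018 = -0.39982

v_new=-0.4009, w_new=-0.39982


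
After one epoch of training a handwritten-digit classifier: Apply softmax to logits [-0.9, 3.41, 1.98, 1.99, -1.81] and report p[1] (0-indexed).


Exponentials: e^-0.9=0.4066, e^3.41=30.2652, e^1.98=7.2427, e^1.99=7.3155, e^-1.81=0.1637
Sum = 45.3937
Softmax = [0.009, 0.6667, 0.1596, 0.1612, 0.0036]
p[1] = 30.2652/45.3937 = 0.6667

0.6667


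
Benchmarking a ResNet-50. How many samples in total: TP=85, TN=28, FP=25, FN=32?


Total = TP + TN + FP + FN
= 85 + 28 + 25 + 32
= 170
(Predicted positive: 110, predicted negative: 60)

170


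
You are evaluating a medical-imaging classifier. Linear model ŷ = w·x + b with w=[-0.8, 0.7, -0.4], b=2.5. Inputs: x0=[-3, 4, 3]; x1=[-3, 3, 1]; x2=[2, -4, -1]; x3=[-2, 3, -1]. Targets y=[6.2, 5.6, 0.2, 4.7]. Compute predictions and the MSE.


ŷ0 = (-0.8)·(-3) + (0.7)·(4) + (-0.4)·(3) + 2.5 = 6.5
ŷ1 = (-0.8)·(-3) + (0.7)·(3) + (-0.4)·(1) + 2.5 = 6.6
ŷ2 = (-0.8)·(2) + (0.7)·(-4) + (-0.4)·(-1) + 2.5 = -1.5
ŷ3 = (-0.8)·(-2) + (0.7)·(3) + (-0.4)·(-1) + 2.5 = 6.6
errors² = [0.09, 1.0, 2.89, 3.61]
MSE = 7.5900/4 = 1.8975

1.8975


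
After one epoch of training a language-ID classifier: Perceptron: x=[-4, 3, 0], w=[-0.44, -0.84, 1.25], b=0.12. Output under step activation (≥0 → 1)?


z = (-4)·(-0.44) + (3)·(-0.84) + (0)·(1.25) + 0.12
  = -0.64
step(z) = 0 (z<0)

0


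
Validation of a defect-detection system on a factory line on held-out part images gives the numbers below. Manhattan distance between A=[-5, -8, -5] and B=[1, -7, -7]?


d = |-5-1| + |-8+ 7| + |-5+ 7|
  = 6 + 1 + 2
  = 9

9


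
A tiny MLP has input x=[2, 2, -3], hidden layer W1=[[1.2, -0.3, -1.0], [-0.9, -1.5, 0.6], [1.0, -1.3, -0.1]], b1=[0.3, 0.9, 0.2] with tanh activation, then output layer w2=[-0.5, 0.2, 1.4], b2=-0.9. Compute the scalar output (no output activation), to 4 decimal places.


z1[0] = (1.2)·(2) + (-0.3)·(2) + (-1.0)·(-3) + 0.3 = 5.1
z1[1] = (-0.9)·(2) + (-1.5)·(2) + (0.6)·(-3) + 0.9 = -5.7
z1[2] = (1.0)·(2) + (-1.3)·(2) + (-0.1)·(-3) + 0.2 = -0.1
h = tanh(z1) = [0.9999, -1.0, -0.0997]
output = (-0.5)·(0.9999) + (0.2)·(-1.0) + (1.4)·(-0.0997) - 0.9 = -1.7395

-1.7395


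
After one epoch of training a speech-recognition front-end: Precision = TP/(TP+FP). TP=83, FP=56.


Precision = TP/(TP+FP)
= 83/(83+56)
= 83/139 = 59.71%

59.71%


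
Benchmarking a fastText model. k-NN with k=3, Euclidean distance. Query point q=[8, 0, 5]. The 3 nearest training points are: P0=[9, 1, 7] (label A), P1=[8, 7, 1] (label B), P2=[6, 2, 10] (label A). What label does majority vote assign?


d(q,P0) = 2.4495  (label A)
d(q,P1) = 8.0623  (label B)
d(q,P2) = 5.7446  (label A)
Votes: A=2, B=1
Majority → A

A


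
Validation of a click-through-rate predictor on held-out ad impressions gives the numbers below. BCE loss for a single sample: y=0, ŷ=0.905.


BCE = -[y·ln(p) + (1-y)·ln(1-p)]
= -0 - 1·ln(1-0.905)
= -ln(0.095) = 2.3539

2.3539


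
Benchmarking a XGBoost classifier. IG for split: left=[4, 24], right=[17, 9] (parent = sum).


Parent = [21, 33], H_parent = 0.9641
H_left = 0.5917 (n=28), H_right = 0.9306 (n=26)
H_children = (28/54)·0.5917 + (26/54)·0.9306 = 0.7549
IG = 0.9641 - 0.7549 = 0.2092

0.2092


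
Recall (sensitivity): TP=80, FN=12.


Recall = TP/(TP+FN)
= 80/(80+12)
= 80/92 = 86.96%

86.96%


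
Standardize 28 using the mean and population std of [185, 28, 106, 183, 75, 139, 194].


μ = 130, σ = 58.5735
z = (28 - 130)/58.5735 = -1.7414

-1.7414


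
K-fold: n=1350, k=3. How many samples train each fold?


Fold size = 1350/3 = 450
Training per fold = 1350 - 450 = 900

900


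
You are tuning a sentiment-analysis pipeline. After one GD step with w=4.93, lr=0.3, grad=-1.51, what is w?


w_new = w - α·∇
= 4.93 - 0.3·-1.51
= 4.93 + 0.453
= 5.383

5.383


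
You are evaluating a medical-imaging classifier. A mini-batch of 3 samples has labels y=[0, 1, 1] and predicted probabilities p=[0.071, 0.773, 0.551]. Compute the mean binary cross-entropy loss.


L[0] = -ln(1-0.071) = -ln(0.929) = 0.0736
L[1] = -ln(0.773) = 0.2575
L[2] = -ln(0.551) = 0.596
mean = (0.0736 + 0.2575 + 0.596)/3 = 0.309

0.309


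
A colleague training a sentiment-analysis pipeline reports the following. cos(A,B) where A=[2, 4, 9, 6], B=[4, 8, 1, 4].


A·B = 2·4 + 4·8 + 9·1 + 6·4 = 73
‖A‖ = √137 = 11.7047, ‖B‖ = √97 = 9.8489
cos = 73/(√137·√97) = 73/√13289 = 0.6333

0.6333


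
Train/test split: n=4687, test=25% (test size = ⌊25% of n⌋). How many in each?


Test = ⌊4687·25/100⌋ = 1171
Train = 4687 - 1171 = 3516

Train: 3516, Test: 1171


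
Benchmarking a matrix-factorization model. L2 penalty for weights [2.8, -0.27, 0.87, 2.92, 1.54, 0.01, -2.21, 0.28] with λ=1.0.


‖w‖₂² = (2.8)² + (-0.27)² + (0.87)² + (2.92)² + (1.54)² + (0.01)² + (-2.21)² + (0.28)²
     = 7.84 + 0.0729 + 0.7569 + 8.5264 + 2.3716 + 0.0001 + 4.8841 + 0.0784
     = 24.5304
λ·‖w‖₂² = 1.0·24.5304 = 24.5304

24.5304


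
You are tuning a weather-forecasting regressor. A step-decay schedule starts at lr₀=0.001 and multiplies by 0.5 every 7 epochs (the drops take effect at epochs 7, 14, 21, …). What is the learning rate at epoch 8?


n_drops = ⌊8/7⌋ = 1
lr = 0.001·0.5^1 = 0.001·0.5 = 0.0005

0.0005


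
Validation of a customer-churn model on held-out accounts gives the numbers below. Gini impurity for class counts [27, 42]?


Probabilities: [27/69, 42/69] ≈ [0.3913, 0.6087]
Σpᵢ² = (729 + 1764)/69² = 2493/4761
Gini = 1 - Σpᵢ² = 1 - 2493/4761 = 0.4764

0.4764


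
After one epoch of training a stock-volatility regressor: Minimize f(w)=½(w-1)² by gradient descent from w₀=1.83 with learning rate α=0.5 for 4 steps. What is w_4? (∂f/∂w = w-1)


step 1: grad = 1.83-1 = 0.83; w = 1.83 - 0.5·(0.83) = 1.415
step 2: grad = 1.415-1 = 0.415; w = 1.415 - 0.5·(0.415) = 1.2075
step 3: grad = 1.2075-1 = 0.2075; w = 1.2075 - 0.5·(0.2075) = 1.10375
step 4: grad = 1.10375-1 = 0.10375; w = 1.10375 - 0.5·(0.10375) = 1.051875

1.051875


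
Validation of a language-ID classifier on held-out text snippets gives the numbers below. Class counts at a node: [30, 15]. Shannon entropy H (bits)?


Probabilities: [30/45, 15/45] ≈ [0.6667, 0.3333]
H = -((30/45)·log₂(30/45) + (15/45)·log₂(15/45))
  = 0.9183 bits

0.9183 bits


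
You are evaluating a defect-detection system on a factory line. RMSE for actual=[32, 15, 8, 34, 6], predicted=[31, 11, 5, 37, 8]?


MSE = 39/5 = 7.8
RMSE = √(39/5) = 2.7928

2.7928


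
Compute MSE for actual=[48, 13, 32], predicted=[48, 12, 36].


Squared errors: (48-48)²=0, (13-12)²=1, (32-36)²=16
Sum = 17
MSE = 17/3 = 17/3

17/3


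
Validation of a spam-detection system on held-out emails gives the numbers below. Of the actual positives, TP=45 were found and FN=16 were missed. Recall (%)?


Recall = TP/(TP+FN)
= 45/(45+16)
= 45/61 = 73.77%

73.77%


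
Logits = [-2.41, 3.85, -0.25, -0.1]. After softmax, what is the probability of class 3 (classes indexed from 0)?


Exponentials: e^-2.41=0.0898, e^3.85=46.9931, e^-0.25=0.7788, e^-0.1=0.9048
Sum = 48.7665
Softmax = [0.0018, 0.9636, 0.016, 0.0186]
p[3] = 0.9048/48.7665 = 0.0186

0.0186


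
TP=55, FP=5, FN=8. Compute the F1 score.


Precision = 55/60 = 0.9167
Recall = 55/63 = 0.873
F1 = 2·P·R/(P+R) = 2·TP/(2·TP+FP+FN) = 110/(110+5+8) = 110/123 = 0.8943

0.8943


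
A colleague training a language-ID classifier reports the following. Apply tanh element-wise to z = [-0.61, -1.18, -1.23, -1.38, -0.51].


tanh(-0.61) = -0.5441
tanh(-1.18) = -0.8275
tanh(-1.23) = -0.8426
tanh(-1.38) = -0.881
tanh(-0.51) = -0.4699
result = [-0.5441, -0.8275, -0.8426, -0.881, -0.4699]

[-0.5441, -0.8275, -0.8426, -0.881, -0.4699]


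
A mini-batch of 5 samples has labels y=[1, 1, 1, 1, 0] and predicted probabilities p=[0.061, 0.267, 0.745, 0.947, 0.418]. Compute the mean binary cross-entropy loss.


L[0] = -ln(0.061) = 2.7969
L[1] = -ln(0.267) = 1.3205
L[2] = -ln(0.745) = 0.2944
L[3] = -ln(0.947) = 0.0545
L[4] = -ln(1-0.418) = -ln(0.582) = 0.5413
mean = (2.7969 + 1.3205 + 0.2944 + 0.0545 + 0.5413)/5 = 1.0015

1.0015


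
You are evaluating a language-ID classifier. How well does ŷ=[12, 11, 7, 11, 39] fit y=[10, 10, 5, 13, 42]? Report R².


ȳ = 16
SS_res = Σ(y-ŷ)² = 22
SS_tot = Σ(y-ȳ)² = 878
R² = 1 - SS_res/SS_tot = 1 - 0.0251 = 0.9749

0.9749


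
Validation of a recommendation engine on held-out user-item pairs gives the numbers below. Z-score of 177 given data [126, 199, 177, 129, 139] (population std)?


μ = 154, σ = 28.9413
z = (177 - 154)/28.9413 = 0.7947

0.7947


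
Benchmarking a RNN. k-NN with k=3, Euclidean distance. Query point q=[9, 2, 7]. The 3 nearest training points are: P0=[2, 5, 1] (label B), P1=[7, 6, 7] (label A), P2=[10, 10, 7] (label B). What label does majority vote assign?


d(q,P0) = 9.6954  (label B)
d(q,P1) = 4.4721  (label A)
d(q,P2) = 8.0623  (label B)
Votes: A=1, B=2
Majority → B

B


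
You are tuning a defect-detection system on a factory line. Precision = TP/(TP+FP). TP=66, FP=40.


Precision = TP/(TP+FP)
= 66/(66+40)
= 66/106 = 62.26%

62.26%


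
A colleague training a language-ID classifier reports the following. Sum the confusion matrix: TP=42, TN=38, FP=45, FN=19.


Total = TP + TN + FP + FN
= 42 + 38 + 45 + 19
= 144
(Predicted positive: 87, predicted negative: 57)

144


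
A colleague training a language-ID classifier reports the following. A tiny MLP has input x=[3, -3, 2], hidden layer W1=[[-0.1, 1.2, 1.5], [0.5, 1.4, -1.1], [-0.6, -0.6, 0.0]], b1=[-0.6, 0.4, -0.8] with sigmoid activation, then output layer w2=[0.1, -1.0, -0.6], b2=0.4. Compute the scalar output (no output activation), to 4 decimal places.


z1[0] = (-0.1)·(3) + (1.2)·(-3) + (1.5)·(2) - 0.6 = -1.5
z1[1] = (0.5)·(3) + (1.4)·(-3) + (-1.1)·(2) + 0.4 = -4.5
z1[2] = (-0.6)·(3) + (-0.6)·(-3) + (0.0)·(2) - 0.8 = -0.8
h = sigmoid(z1) = [0.1824, 0.011, 0.31]
output = (0.1)·(0.1824) + (-1.0)·(0.011) + (-0.6)·(0.31) + 0.4 = 0.2212

0.2212


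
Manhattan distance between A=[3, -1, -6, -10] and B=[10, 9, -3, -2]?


d = |3-10| + |-1-9| + |-6+ 3| + |-10+ 2|
  = 7 + 10 + 3 + 8
  = 28

28


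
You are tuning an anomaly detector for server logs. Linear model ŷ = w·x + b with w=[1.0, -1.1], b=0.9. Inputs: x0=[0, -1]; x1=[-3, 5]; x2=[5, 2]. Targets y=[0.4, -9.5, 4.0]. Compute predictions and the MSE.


ŷ0 = (1.0)·(0) + (-1.1)·(-1) + 0.9 = 2.0
ŷ1 = (1.0)·(-3) + (-1.1)·(5) + 0.9 = -7.6
ŷ2 = (1.0)·(5) + (-1.1)·(2) + 0.9 = 3.7
errors² = [2.56, 3.61, 0.09]
MSE = 6.2600/3 = 2.0867

2.0867


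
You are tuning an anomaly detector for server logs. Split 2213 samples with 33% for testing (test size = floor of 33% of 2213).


Test = ⌊2213·33/100⌋ = 730
Train = 2213 - 730 = 1483

Train: 1483, Test: 730


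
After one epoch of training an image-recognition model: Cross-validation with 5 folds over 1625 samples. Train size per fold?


Fold size = 1625/5 = 325
Training per fold = 1625 - 325 = 1300

1300


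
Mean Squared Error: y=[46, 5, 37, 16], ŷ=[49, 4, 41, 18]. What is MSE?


Squared errors: (46-49)²=9, (5-4)²=1, (37-41)²=16, (16-18)²=4
Sum = 30
MSE = 30/4 = 15/2

15/2


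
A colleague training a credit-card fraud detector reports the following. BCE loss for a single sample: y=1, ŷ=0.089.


BCE = -[y·ln(p) + (1-y)·ln(1-p)]
= -1·ln(0.089) - 0
= -ln(0.089) = 2.4191

2.4191


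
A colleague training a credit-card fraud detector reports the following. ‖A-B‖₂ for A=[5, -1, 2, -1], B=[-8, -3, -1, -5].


d = √((5+ 8)² + (-1+ 3)² + (2+ 1)² + (-1+ 5)²)
  = √(169 + 4 + 9 + 16)
  = √198 = 14.0712

14.0712


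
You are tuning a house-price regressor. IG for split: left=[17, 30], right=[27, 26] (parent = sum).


Parent = [44, 56], H_parent = 0.9896
H_left = 0.9441 (n=47), H_right = 0.9997 (n=53)
H_children = (47/100)·0.9441 + (53/100)·0.9997 = 0.9736
IG = 0.9896 - 0.9736 = 0.016

0.016


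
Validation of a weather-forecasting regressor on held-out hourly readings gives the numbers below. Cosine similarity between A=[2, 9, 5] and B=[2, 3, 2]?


A·B = 2·2 + 9·3 + 5·2 = 41
‖A‖ = √110 = 10.4881, ‖B‖ = √17 = 4.1231
cos = 41/(√110·√17) = 41/√1870 = 0.9481

0.9481


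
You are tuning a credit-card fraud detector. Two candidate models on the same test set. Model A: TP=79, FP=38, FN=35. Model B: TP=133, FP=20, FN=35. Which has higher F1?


Model A: P=79/117=0.6752, R=79/114=0.693, F1=2PR/(P+R)=2TP/(2TP+FP+FN)=158/231=0.684
Model B: P=133/153=0.8693, R=133/168=0.7917, F1=2PR/(P+R)=2TP/(2TP+FP+FN)=266/321=0.8287
0.684 < 0.8287 → Model B

Model B


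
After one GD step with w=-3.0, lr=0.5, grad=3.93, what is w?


w_new = w - α·∇
= -3.0 - 0.5·3.93
= -3.0 - 1.965
= -4.965

-4.965


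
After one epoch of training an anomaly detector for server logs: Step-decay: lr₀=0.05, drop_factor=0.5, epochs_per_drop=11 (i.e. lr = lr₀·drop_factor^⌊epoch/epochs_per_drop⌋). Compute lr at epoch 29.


n_drops = ⌊29/11⌋ = 2
lr = 0.05·0.5^2 = 0.05·0.25 = 0.0125

0.0125


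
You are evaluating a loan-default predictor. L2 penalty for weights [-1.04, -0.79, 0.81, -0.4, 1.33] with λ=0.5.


‖w‖₂² = (-1.04)² + (-0.79)² + (0.81)² + (-0.4)² + (1.33)²
     = 1.0816 + 0.6241 + 0.6561 + 0.16 + 1.7689
     = 4.2907
λ·‖w‖₂² = 0.5·4.2907 = 2.14535

2.14535


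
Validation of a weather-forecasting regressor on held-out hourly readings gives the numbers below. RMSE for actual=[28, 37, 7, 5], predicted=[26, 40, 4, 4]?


MSE = 23/4 = 5.75
RMSE = √(23/4) = 2.3979

2.3979


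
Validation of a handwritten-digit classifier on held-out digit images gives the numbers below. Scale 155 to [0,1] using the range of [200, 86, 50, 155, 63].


min=50, max=200
(155-50)/(200-50) = 105/150 = 0.7

0.7


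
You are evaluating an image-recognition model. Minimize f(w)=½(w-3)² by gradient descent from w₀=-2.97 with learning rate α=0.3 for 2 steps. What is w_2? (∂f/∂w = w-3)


step 1: grad = -2.97-3 = -5.97; w = -2.97 - 0.3·(-5.97) = -1.179
step 2: grad = -1.179-3 = -4.179; w = -1.179 - 0.3·(-4.179) = 0.0747

0.0747


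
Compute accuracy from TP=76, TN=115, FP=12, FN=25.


Accuracy = (TP+TN)/(TP+TN+FP+FN)
= (76+115)/(228)
= 191/228 = 83.77%

83.77%


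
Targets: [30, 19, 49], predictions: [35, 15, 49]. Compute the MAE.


Absolute errors: |30-35|=5, |19-15|=4, |49-49|=0
Sum = 9
MAE = 9/3 = 3

3


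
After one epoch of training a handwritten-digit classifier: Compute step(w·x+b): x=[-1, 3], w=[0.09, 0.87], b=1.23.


z = (-1)·(0.09) + (3)·(0.87) + 1.23
  = 3.75
step(z) = 1 (z≥0)

1


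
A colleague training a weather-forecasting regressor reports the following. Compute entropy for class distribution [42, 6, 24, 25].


Probabilities: [42/97, 6/97, 24/97, 25/97] ≈ [0.433, 0.0619, 0.2474, 0.2577]
H = -((42/97)·log₂(42/97) + (6/97)·log₂(6/97) + (24/97)·log₂(24/97) + (25/97)·log₂(25/97))
  = 1.7739 bits

1.7739 bits


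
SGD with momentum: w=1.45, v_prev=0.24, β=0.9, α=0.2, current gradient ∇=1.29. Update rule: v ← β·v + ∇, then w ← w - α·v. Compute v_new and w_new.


v_new = 0.9·0.24 + 1.29 = 0.216 + 1.29 = 1.506
w_new = 1.45 - 0.2·1.506 = 1.45 - 0.3012 = 1.1488

v_new=1.506, w_new=1.1488
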